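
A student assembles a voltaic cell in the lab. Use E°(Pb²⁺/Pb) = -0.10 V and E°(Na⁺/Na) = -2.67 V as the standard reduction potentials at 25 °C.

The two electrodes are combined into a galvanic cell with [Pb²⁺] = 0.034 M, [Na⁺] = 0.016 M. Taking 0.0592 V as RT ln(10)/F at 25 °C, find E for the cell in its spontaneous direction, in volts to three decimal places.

Pb²⁺/Pb is the cathode (higher E°), Na⁺/Na the anode: E°cell = -0.10 − (-2.67) = +2.57 V, n = 2.
Overall: Pb²⁺(aq) + 2 Na(s) → Pb(s) + 2 Na⁺(aq)
Q = [Na⁺]^2 / ([Pb²⁺]); log Q = -2.123.
E = E° − (0.0592/n) log Q = +2.57 − (0.0592/2)(-2.123) = +2.633 V.

+2.633 V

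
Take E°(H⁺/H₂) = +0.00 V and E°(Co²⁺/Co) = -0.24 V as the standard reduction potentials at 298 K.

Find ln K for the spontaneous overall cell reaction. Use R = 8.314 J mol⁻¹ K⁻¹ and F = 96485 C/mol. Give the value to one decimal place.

Cathode: H⁺/H₂; anode: Co²⁺/Co. E°cell = (+0.00) − (-0.24) = +0.24 V, with n = 2.
ΔG° = −nFE° = −RT ln K, so ln K = nFE°/(RT) = (2)(96485)(+0.24) / ((8.314)(298)) = 18.693.

18.7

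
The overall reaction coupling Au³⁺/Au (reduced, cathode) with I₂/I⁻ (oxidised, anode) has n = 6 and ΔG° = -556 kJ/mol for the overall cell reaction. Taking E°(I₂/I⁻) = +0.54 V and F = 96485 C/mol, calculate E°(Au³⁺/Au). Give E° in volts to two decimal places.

+1.50 V

E°cell = −ΔG°/(nF) = −(-556×10³)/((6)(96485)) = +0.960 V.
Since Au³⁺/Au is the cathode and I₂/I⁻ the anode, E°cell = E°(Au³⁺/Au) − E°(I₂/I⁻).
So E°(Au³⁺/Au) = E°cell + E°(I₂/I⁻) = +0.960 + (+0.54) = +1.50 V.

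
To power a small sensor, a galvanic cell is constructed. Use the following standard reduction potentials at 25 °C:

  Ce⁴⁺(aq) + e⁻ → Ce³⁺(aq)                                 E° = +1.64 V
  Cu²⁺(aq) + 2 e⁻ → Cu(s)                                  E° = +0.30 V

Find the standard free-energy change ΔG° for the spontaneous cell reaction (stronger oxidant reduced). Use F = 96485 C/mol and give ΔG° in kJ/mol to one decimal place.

-258.6 kJ/mol

Ce⁴⁺/Ce³⁺ (E° = +1.64 V) is the cathode; Cu²⁺/Cu (E° = +0.30 V) is the anode, so E°cell = +1.34 V.
Balancing electrons gives n = 2 (lcm of 1 and 2).
ΔG° = −nFE° = −(2)(96485)(+1.34) = -258,580 J = -258.6 kJ/mol.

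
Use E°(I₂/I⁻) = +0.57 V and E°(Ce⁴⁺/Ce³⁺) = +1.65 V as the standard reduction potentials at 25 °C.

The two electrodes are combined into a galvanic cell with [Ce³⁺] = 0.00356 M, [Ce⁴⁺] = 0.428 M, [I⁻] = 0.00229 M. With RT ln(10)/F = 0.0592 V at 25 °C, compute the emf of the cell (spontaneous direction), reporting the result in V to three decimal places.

+1.047 V

Ce⁴⁺/Ce³⁺ is the cathode (higher E°), I₂/I⁻ the anode: E°cell = +1.65 − (+0.57) = +1.08 V, n = 2.
Overall: 2 Ce⁴⁺(aq) + 2 I⁻(aq) → 2 Ce³⁺(aq) + I₂(s)
Q = [Ce³⁺]^2 / ([Ce⁴⁺]^2·[I⁻]^2); log Q = 1.120.
E = E° − (0.0592/n) log Q = +1.08 − (0.0592/2)(1.120) = +1.047 V.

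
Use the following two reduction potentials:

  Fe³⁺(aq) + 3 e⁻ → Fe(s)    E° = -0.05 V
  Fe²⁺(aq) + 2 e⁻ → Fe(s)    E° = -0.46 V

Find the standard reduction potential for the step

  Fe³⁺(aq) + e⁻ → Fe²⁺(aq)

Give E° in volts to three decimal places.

+0.770 V

Sequential free energies add, so n₃E°₃ = n₁E°₁ + n₂E°₂.
With n₃ = 3, and the known step contributing 2×(-0.46) V, the unknown satisfies 1·E° = 3×(-0.05) − 2×(-0.46) = +0.770.
E° = +0.770 / 1 = +0.770 V.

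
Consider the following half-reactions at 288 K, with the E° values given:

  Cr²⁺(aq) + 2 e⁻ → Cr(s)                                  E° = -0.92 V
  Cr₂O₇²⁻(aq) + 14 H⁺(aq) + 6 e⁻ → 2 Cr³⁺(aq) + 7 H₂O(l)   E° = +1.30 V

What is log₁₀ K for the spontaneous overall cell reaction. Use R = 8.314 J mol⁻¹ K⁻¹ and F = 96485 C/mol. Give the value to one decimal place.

Cathode: Cr₂O₇²⁻/Cr³⁺; anode: Cr²⁺/Cr. E°cell = (+1.30) − (-0.92) = +2.22 V, with n = 6.
ΔG° = −nFE° = −RT ln K, so ln K = nFE°/(RT) = (6)(96485)(+2.22) / ((8.314)(288)) = 536.737.
log₁₀ K = 536.737 / ln 10 = 233.1.

233.1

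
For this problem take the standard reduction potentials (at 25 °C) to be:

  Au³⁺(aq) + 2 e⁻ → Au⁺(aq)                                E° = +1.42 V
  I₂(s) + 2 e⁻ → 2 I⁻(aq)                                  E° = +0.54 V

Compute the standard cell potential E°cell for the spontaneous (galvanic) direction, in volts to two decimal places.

+0.88 V

The Au³⁺/Au⁺ couple has the higher reduction potential, so it is the cathode; I₂/I⁻ is oxidised at the anode.
E°cell = E°(cathode) − E°(anode) = (+1.42) − (+0.54) = +0.88 V.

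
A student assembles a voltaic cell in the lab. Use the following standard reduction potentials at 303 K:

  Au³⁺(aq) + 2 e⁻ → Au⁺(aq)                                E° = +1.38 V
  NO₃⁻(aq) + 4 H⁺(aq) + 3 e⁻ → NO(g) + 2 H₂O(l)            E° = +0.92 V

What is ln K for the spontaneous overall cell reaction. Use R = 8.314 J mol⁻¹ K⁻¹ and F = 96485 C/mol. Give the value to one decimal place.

Cathode: Au³⁺/Au⁺; anode: NO₃⁻/NO. E°cell = (+1.38) − (+0.92) = +0.46 V, with n = 6.
ΔG° = −nFE° = −RT ln K, so ln K = nFE°/(RT) = (6)(96485)(+0.46) / ((8.314)(303)) = 105.710.

105.7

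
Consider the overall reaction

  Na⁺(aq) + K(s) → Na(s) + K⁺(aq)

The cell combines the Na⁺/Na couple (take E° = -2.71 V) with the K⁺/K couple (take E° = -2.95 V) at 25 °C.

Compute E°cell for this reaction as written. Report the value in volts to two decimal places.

The Na⁺/Na couple has the higher reduction potential, so it is the cathode; K⁺/K is oxidised at the anode.
E°cell = E°(cathode) − E°(anode) = (-2.71) − (-2.95) = +0.24 V.

+0.24 V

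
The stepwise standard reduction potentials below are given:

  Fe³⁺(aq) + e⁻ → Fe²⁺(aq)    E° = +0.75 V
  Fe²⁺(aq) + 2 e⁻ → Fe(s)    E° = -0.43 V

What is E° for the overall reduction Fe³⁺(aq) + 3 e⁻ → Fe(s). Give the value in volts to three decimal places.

Adding the free-energy changes (−nFE°) of the two steps gives −n₃FE°₃ = −n₁FE°₁ − n₂FE°₂.
E°₃ = (1×+0.75 + 2×-0.43) / 3 = (-0.110) / 3 = -0.037 V.
Simply averaging or adding the two E° values would be wrong; the electron-weighted sum is required.

-0.037 V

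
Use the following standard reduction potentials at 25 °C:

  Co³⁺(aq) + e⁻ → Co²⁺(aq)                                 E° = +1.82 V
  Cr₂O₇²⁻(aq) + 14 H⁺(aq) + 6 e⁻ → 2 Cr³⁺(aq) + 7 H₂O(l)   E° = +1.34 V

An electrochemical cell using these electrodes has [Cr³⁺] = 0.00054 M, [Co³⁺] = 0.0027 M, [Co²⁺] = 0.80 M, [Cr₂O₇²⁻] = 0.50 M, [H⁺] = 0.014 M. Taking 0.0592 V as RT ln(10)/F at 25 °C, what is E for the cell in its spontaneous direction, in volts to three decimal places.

+0.528 V

Co³⁺/Co²⁺ is the cathode (higher E°), Cr₂O₇²⁻/Cr³⁺ the anode: E°cell = +1.82 − (+1.34) = +0.48 V, n = 6.
Overall: 6 Co³⁺(aq) + 2 Cr³⁺(aq) + 7 H₂O(l) → 6 Co²⁺(aq) + Cr₂O₇²⁻(aq) + 14 H⁺(aq)
Q = [Co²⁺]^6·[Cr₂O₇²⁻]·[H⁺]^14 / ([Co³⁺]^6·[Cr³⁺]^2); log Q = -4.890.
E = E° − (0.0592/n) log Q = +0.48 − (0.0592/6)(-4.890) = +0.528 V.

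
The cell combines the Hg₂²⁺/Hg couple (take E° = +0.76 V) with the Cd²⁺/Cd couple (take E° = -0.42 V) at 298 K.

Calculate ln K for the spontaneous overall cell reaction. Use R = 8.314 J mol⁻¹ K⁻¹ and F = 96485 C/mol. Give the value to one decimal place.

91.9

Cathode: Hg₂²⁺/Hg; anode: Cd²⁺/Cd. E°cell = (+0.76) − (-0.42) = +1.18 V, with n = 2.
ΔG° = −nFE° = −RT ln K, so ln K = nFE°/(RT) = (2)(96485)(+1.18) / ((8.314)(298)) = 91.906.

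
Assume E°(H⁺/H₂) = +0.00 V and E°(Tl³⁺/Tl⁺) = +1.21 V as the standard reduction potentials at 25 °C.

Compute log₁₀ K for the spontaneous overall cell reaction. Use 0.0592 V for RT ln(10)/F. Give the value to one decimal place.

40.9

Cathode: Tl³⁺/Tl⁺; anode: H⁺/H₂. E°cell = +1.21 V, n = 2.
log K = nE°cell / 0.0592 = (2)(+1.21) / 0.0592 = 40.9.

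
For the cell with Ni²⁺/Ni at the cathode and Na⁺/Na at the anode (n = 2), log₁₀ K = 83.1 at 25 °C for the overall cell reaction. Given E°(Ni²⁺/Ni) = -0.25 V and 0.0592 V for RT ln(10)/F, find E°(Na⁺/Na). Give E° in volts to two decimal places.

E°cell = (0.0592/n)·log K = (0.0592/2)(83.1) = +2.460 V.
Since Ni²⁺/Ni is the cathode and Na⁺/Na the anode, E°cell = E°(Ni²⁺/Ni) − E°(Na⁺/Na).
So E°(Na⁺/Na) = E°(Ni²⁺/Ni) − E°cell = (-0.25) − (+2.460) = -2.71 V.

-2.71 V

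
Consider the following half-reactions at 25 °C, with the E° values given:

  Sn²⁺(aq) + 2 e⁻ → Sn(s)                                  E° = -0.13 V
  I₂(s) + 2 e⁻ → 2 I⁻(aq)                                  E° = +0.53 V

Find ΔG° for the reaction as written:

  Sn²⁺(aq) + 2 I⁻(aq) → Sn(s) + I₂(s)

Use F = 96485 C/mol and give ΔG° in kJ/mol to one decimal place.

As written, Sn²⁺/Sn is reduced (cathode) and I₂/I⁻ is oxidised (anode), so E°cell = (-0.13) − (+0.53) = -0.66 V.
Balancing electrons gives n = 2.
ΔG° = −nFE° = −(2)(96485)(-0.66) = 127,360 J = +127.4 kJ/mol.

+127.4 kJ/mol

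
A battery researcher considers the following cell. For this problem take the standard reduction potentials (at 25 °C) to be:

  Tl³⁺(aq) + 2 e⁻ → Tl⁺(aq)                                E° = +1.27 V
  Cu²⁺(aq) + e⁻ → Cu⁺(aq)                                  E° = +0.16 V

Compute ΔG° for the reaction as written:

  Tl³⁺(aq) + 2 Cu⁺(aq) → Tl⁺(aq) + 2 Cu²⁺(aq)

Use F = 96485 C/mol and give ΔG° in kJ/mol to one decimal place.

As written, Tl³⁺/Tl⁺ is reduced (cathode) and Cu²⁺/Cu⁺ is oxidised (anode), so E°cell = (+1.27) − (+0.16) = +1.11 V.
Balancing electrons gives n = 2.
ΔG° = −nFE° = −(2)(96485)(+1.11) = -214,197 J = -214.2 kJ/mol.

-214.2 kJ/mol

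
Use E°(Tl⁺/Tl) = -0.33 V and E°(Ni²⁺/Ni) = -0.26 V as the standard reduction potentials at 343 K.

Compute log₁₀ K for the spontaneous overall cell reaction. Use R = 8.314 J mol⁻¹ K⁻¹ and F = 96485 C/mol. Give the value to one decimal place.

2.1

Cathode: Ni²⁺/Ni; anode: Tl⁺/Tl. E°cell = (-0.26) − (-0.33) = +0.07 V, with n = 2.
ΔG° = −nFE° = −RT ln K, so ln K = nFE°/(RT) = (2)(96485)(+0.07) / ((8.314)(343)) = 4.737.
log₁₀ K = 4.737 / ln 10 = 2.1.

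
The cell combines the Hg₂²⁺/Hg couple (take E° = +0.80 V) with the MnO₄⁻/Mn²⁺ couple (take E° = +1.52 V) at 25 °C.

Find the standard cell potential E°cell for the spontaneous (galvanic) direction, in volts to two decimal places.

The MnO₄⁻/Mn²⁺ couple has the higher reduction potential, so it is the cathode; Hg₂²⁺/Hg is oxidised at the anode.
E°cell = E°(cathode) − E°(anode) = (+1.52) − (+0.80) = +0.72 V.
Since E°cell > 0, the reaction is spontaneous under standard conditions.

+0.72 V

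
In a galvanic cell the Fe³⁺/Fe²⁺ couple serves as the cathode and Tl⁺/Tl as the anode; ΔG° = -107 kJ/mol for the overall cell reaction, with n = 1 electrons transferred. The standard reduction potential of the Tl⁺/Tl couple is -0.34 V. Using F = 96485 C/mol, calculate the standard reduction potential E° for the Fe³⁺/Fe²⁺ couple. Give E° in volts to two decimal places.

+0.77 V

E°cell = −ΔG°/(nF) = −(-107×10³)/((1)(96485)) = +1.109 V.
Since Fe³⁺/Fe²⁺ is the cathode and Tl⁺/Tl the anode, E°cell = E°(Fe³⁺/Fe²⁺) − E°(Tl⁺/Tl).
So E°(Fe³⁺/Fe²⁺) = E°cell + E°(Tl⁺/Tl) = +1.109 + (-0.34) = +0.77 V.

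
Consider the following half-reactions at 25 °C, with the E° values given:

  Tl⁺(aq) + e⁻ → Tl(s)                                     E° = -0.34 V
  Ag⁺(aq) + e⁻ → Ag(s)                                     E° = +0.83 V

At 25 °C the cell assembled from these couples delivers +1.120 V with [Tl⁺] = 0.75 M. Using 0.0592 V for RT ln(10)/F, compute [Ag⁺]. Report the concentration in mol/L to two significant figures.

0.11 M

Ag⁺/Ag is the cathode, Tl⁺/Tl the anode: E°cell = +1.17 V, n = 1.
Overall reaction: Ag⁺(aq) + Tl(s) → Ag(s) + Tl⁺(aq); Q = [Tl⁺]^1/[Ag⁺]^1.
From E = E° − (0.0592/n) log Q: log Q = (E° − E)·n/0.0592 = (+1.17 − (+1.120))·1/0.0592 = 0.8446.
So 1·log[Ag⁺] = 1·log(0.75) − log Q = -0.1249 − (0.8446) = -0.9695; [Ag⁺] = 10^(-0.9695) ≈ 0.11 M.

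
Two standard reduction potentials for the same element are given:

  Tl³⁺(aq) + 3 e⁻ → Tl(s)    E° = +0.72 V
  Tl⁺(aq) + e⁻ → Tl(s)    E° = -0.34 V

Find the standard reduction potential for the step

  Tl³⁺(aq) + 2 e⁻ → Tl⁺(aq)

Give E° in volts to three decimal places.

+1.250 V

Sequential free energies add, so n₃E°₃ = n₁E°₁ + n₂E°₂.
With n₃ = 3, and the known step contributing 1×(-0.34) V, the unknown satisfies 2·E° = 3×(+0.72) − 1×(-0.34) = +2.500.
E° = +2.500 / 2 = +1.250 V.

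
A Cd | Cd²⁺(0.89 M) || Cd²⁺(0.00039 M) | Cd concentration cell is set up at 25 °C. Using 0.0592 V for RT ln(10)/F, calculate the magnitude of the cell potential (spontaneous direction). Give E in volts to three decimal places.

For a concentration cell E°cell = 0. The 0.89 M side is the cathode (reduction is favoured where [Cd²⁺] is higher).
With n = 2, E = −(0.0592/2) log([Cd²⁺]ₐₙ/[Cd²⁺]꜀ₐₜ) = −(0.0592/2) log(0.00039/0.89) = −(0.0592/2)(-3.358) = +0.099 V.

+0.099 V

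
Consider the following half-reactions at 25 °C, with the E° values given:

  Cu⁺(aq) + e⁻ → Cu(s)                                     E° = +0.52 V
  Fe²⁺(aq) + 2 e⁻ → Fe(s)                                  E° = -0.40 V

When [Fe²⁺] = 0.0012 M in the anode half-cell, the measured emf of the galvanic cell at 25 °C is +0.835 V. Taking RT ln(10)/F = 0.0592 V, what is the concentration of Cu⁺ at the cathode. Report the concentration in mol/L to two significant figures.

0.0013 M

Cu⁺/Cu is the cathode, Fe²⁺/Fe the anode: E°cell = +0.92 V, n = 2.
Overall reaction: 2 Cu⁺(aq) + Fe(s) → 2 Cu(s) + Fe²⁺(aq); Q = [Fe²⁺]^1/[Cu⁺]^2.
From E = E° − (0.0592/n) log Q: log Q = (E° − E)·n/0.0592 = (+0.92 − (+0.835))·2/0.0592 = 2.8716.
So 2·log[Cu⁺] = 1·log(0.0012) − log Q = -2.9208 − (2.8716) = -5.7924; log[Cu⁺] = -5.7924 / 2 = -2.8962; [Cu⁺] = 10^(-2.8962) ≈ 0.0013 M.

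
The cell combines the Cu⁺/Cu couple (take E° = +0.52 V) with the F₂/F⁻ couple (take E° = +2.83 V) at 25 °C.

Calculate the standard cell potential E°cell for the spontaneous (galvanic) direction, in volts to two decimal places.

The F₂/F⁻ couple has the higher reduction potential, so it is the cathode; Cu⁺/Cu is oxidised at the anode.
E°cell = E°(cathode) − E°(anode) = (+2.83) − (+0.52) = +2.31 V.
Since E°cell > 0, the reaction is spontaneous under standard conditions.

+2.31 V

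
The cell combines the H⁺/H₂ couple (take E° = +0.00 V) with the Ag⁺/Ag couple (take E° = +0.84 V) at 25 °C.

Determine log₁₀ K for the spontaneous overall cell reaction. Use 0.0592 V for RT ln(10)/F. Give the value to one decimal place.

28.4

Cathode: Ag⁺/Ag; anode: H⁺/H₂. E°cell = +0.84 V, n = 2.
log K = nE°cell / 0.0592 = (2)(+0.84) / 0.0592 = 28.4.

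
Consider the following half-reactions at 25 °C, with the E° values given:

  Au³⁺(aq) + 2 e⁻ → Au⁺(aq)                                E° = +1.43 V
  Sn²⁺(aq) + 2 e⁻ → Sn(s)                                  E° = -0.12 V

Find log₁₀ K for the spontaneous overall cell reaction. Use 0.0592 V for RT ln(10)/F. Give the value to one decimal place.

Cathode: Au³⁺/Au⁺; anode: Sn²⁺/Sn. E°cell = +1.55 V, n = 2.
log K = nE°cell / 0.0592 = (2)(+1.55) / 0.0592 = 52.4.

52.4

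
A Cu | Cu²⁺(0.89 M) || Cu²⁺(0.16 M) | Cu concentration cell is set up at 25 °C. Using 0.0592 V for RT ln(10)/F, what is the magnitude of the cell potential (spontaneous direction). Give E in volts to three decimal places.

For a concentration cell E°cell = 0. The 0.89 M side is the cathode (reduction is favoured where [Cu²⁺] is higher).
With n = 2, E = −(0.0592/2) log([Cu²⁺]ₐₙ/[Cu²⁺]꜀ₐₜ) = −(0.0592/2) log(0.16/0.89) = −(0.0592/2)(-0.745) = +0.022 V.

+0.022 V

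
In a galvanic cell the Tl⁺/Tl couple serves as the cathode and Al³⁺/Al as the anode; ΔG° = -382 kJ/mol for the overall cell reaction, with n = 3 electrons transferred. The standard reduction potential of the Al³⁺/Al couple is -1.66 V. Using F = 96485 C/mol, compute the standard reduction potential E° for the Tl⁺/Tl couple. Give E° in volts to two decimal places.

-0.34 V

E°cell = −ΔG°/(nF) = −(-382×10³)/((3)(96485)) = +1.320 V.
Since Tl⁺/Tl is the cathode and Al³⁺/Al the anode, E°cell = E°(Tl⁺/Tl) − E°(Al³⁺/Al).
So E°(Tl⁺/Tl) = E°cell + E°(Al³⁺/Al) = +1.320 + (-1.66) = -0.34 V.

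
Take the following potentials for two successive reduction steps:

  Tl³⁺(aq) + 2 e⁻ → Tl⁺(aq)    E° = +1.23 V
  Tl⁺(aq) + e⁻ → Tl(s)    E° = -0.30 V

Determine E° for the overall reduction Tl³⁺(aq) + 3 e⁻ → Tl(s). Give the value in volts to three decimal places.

Since ΔG° = −nFE° is additive over sequential reductions, n₃E°₃ = n₁E°₁ + n₂E°₂.
E°₃ = (2×+1.23 + 1×-0.30) / 3 = (+2.160) / 3 = +0.720 V.

+0.720 V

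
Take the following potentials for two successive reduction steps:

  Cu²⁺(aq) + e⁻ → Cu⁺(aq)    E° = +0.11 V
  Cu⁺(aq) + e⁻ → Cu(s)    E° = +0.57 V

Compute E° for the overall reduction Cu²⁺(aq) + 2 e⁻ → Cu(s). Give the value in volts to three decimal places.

Adding the free-energy changes (−nFE°) of the two steps gives −n₃FE°₃ = −n₁FE°₁ − n₂FE°₂.
E°₃ = (1×+0.11 + 1×+0.57) / 2 = (+0.680) / 2 = +0.340 V.

+0.340 V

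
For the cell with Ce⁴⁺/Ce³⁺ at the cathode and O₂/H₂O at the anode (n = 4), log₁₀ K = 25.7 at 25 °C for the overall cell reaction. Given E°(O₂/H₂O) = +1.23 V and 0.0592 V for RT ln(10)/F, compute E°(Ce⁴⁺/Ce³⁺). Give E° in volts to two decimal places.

E°cell = (0.0592/n)·log K = (0.0592/4)(25.7) = +0.380 V.
Since Ce⁴⁺/Ce³⁺ is the cathode and O₂/H₂O the anode, E°cell = E°(Ce⁴⁺/Ce³⁺) − E°(O₂/H₂O).
So E°(Ce⁴⁺/Ce³⁺) = E°cell + E°(O₂/H₂O) = +0.380 + (+1.23) = +1.61 V.

+1.61 V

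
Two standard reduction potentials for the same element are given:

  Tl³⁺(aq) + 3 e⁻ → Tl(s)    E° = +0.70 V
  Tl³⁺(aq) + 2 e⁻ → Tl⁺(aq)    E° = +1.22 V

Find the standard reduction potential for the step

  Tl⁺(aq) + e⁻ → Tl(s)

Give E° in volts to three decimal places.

Sequential free energies add, so n₃E°₃ = n₁E°₁ + n₂E°₂.
With n₃ = 3, and the known step contributing 2×(+1.22) V, the unknown satisfies 1·E° = 3×(+0.70) − 2×(+1.22) = -0.340.
E° = -0.340 / 1 = -0.340 V.

-0.340 V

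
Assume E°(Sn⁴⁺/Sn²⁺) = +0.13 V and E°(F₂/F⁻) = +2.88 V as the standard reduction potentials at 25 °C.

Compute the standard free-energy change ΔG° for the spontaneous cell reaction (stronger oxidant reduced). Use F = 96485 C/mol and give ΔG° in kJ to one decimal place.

F₂/F⁻ (E° = +2.88 V) is the cathode; Sn⁴⁺/Sn²⁺ (E° = +0.13 V) is the anode, so E°cell = +2.75 V.
Balancing electrons gives n = 2 (lcm of 2 and 2).
ΔG° = −nFE° = −(2)(96485)(+2.75) = -530,668 J = -530.7 kJ.

-530.7 kJ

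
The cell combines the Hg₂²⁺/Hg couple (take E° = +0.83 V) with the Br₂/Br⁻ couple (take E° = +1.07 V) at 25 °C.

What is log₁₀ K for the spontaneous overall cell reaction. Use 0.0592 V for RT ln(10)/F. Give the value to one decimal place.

Cathode: Br₂/Br⁻; anode: Hg₂²⁺/Hg. E°cell = +0.24 V, n = 2.
log K = nE°cell / 0.0592 = (2)(+0.24) / 0.0592 = 8.1.

8.1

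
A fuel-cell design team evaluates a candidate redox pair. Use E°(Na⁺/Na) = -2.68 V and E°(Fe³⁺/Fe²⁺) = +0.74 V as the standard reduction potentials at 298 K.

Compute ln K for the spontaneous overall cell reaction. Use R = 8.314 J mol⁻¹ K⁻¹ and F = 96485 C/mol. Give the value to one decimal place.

Cathode: Fe³⁺/Fe²⁺; anode: Na⁺/Na. E°cell = (+0.74) − (-2.68) = +3.42 V, with n = 1.
ΔG° = −nFE° = −RT ln K, so ln K = nFE°/(RT) = (1)(96485)(+3.42) / ((8.314)(298)) = 133.186.

133.2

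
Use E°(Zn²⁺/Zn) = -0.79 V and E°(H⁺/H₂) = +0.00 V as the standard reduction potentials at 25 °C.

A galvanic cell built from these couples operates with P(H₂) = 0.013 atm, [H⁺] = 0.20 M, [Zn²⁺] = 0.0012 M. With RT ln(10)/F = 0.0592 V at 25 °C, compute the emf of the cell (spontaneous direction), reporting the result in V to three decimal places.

H⁺/H₂ is the cathode (higher E°), Zn²⁺/Zn the anode: E°cell = +0.00 − (-0.79) = +0.79 V, n = 2.
Overall: 2 H⁺(aq) + Zn(s) → H₂(g) + Zn²⁺(aq)
Q = P(H₂)·[Zn²⁺] / ([H⁺]^2); log Q = -3.409.
E = E° − (0.0592/n) log Q = +0.79 − (0.0592/2)(-3.409) = +0.891 V.

+0.891 V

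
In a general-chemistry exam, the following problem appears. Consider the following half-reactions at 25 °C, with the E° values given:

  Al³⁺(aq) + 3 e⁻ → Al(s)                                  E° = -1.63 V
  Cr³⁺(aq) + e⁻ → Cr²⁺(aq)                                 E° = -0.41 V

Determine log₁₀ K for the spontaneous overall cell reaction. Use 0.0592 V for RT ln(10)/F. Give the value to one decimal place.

Cathode: Cr³⁺/Cr²⁺; anode: Al³⁺/Al. E°cell = +1.22 V, n = 3.
log K = nE°cell / 0.0592 = (3)(+1.22) / 0.0592 = 61.8.

61.8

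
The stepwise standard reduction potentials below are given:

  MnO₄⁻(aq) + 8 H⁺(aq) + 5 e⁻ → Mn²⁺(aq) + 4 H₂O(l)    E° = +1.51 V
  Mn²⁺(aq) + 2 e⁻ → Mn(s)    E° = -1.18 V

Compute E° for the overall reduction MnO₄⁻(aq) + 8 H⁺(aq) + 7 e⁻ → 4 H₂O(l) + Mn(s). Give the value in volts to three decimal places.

+0.741 V

Since ΔG° = −nFE° is additive over sequential reductions, n₃E°₃ = n₁E°₁ + n₂E°₂.
E°₃ = (5×+1.51 + 2×-1.18) / 7 = (+5.190) / 7 = +0.741 V.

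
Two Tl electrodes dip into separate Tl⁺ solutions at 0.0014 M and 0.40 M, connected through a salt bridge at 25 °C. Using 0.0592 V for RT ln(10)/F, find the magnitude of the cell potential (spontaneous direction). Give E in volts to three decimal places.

For a concentration cell E°cell = 0. The 0.40 M side is the cathode (reduction is favoured where [Tl⁺] is higher).
With n = 1, E = −(0.0592/1) log([Tl⁺]ₐₙ/[Tl⁺]꜀ₐₜ) = −(0.0592/1) log(0.0014/0.4) = −(0.0592/1)(-2.456) = +0.145 V.

+0.145 V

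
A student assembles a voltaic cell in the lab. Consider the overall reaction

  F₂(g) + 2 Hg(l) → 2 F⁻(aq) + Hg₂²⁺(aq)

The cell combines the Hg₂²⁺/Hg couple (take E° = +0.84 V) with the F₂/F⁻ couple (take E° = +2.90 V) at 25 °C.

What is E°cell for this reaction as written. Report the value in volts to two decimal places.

+2.06 V

The F₂/F⁻ couple has the higher reduction potential, so it is the cathode; Hg₂²⁺/Hg is oxidised at the anode.
E°cell = E°(cathode) − E°(anode) = (+2.90) − (+0.84) = +2.06 V.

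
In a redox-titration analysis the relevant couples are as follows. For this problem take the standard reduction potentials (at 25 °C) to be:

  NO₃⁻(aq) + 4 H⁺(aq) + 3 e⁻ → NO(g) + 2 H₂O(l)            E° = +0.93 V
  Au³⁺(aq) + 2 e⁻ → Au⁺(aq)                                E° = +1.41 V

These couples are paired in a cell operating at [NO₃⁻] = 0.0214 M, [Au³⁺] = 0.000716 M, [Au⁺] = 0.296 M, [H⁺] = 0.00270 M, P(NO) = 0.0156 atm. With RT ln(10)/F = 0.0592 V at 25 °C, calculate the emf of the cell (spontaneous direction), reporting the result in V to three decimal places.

+0.603 V

Au³⁺/Au⁺ is the cathode (higher E°), NO₃⁻/NO the anode: E°cell = +1.41 − (+0.93) = +0.48 V, n = 6.
Overall: 3 Au³⁺(aq) + 2 NO(g) + 4 H₂O(l) → 3 Au⁺(aq) + 2 NO₃⁻(aq) + 8 H⁺(aq)
Q = [Au⁺]^3·[NO₃⁻]^2·[H⁺]^8 / ([Au³⁺]^3·P(NO)^2); log Q = -12.425.
E = E° − (0.0592/n) log Q = +0.48 − (0.0592/6)(-12.425) = +0.603 V.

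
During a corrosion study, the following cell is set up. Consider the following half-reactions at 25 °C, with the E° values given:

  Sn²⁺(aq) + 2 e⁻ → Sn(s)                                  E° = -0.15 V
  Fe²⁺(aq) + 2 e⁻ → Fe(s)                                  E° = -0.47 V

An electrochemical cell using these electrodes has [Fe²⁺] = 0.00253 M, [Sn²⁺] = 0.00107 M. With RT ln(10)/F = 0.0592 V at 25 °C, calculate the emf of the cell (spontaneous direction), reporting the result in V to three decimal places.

Sn²⁺/Sn is the cathode (higher E°), Fe²⁺/Fe the anode: E°cell = -0.15 − (-0.47) = +0.32 V, n = 2.
Overall: Sn²⁺(aq) + Fe(s) → Sn(s) + Fe²⁺(aq)
Q = [Fe²⁺] / ([Sn²⁺]); log Q = 0.374.
E = E° − (0.0592/n) log Q = +0.32 − (0.0592/2)(0.374) = +0.309 V.

+0.309 V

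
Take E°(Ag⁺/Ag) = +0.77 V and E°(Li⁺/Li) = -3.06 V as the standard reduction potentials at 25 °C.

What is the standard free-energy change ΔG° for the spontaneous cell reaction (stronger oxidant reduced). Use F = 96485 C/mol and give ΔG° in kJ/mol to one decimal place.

Ag⁺/Ag (E° = +0.77 V) is the cathode; Li⁺/Li (E° = -3.06 V) is the anode, so E°cell = +3.83 V.
Balancing electrons gives n = 1 (lcm of 1 and 1).
ΔG° = −nFE° = −(1)(96485)(+3.83) = -369,538 J = -369.5 kJ/mol.

-369.5 kJ/mol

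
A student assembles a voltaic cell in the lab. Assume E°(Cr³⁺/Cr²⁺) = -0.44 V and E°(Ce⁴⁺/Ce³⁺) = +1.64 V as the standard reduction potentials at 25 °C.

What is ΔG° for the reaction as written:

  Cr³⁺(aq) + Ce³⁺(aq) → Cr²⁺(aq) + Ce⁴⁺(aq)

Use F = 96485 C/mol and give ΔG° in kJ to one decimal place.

As written, Cr³⁺/Cr²⁺ is reduced (cathode) and Ce⁴⁺/Ce³⁺ is oxidised (anode), so E°cell = (-0.44) − (+1.64) = -2.08 V.
Balancing electrons gives n = 1.
ΔG° = −nFE° = −(1)(96485)(-2.08) = 200,689 J = +200.7 kJ.

+200.7 kJ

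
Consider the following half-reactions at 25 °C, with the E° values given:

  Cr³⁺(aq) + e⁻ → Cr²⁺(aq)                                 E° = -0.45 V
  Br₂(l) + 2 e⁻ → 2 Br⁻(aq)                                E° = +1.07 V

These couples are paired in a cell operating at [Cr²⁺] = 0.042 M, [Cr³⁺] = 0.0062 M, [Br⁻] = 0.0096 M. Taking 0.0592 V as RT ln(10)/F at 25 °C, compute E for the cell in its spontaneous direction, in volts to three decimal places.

Br₂/Br⁻ is the cathode (higher E°), Cr³⁺/Cr²⁺ the anode: E°cell = +1.07 − (-0.45) = +1.52 V, n = 2.
Overall: Br₂(l) + 2 Cr²⁺(aq) → 2 Br⁻(aq) + 2 Cr³⁺(aq)
Q = [Br⁻]^2·[Cr³⁺]^2 / ([Cr²⁺]^2); log Q = -5.697.
E = E° − (0.0592/n) log Q = +1.52 − (0.0592/2)(-5.697) = +1.689 V.

+1.689 V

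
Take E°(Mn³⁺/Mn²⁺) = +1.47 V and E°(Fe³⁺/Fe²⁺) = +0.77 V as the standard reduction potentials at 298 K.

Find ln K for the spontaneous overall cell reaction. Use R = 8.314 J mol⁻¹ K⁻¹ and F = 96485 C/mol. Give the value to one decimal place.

Cathode: Mn³⁺/Mn²⁺; anode: Fe³⁺/Fe²⁺. E°cell = (+1.47) − (+0.77) = +0.70 V, with n = 1.
ΔG° = −nFE° = −RT ln K, so ln K = nFE°/(RT) = (1)(96485)(+0.70) / ((8.314)(298)) = 27.260.

27.3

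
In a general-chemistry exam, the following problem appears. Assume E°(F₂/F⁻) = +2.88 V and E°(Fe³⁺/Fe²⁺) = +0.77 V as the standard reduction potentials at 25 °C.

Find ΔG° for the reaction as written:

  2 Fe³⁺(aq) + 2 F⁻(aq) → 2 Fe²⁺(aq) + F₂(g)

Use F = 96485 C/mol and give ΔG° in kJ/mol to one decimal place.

+407.2 kJ/mol

As written, Fe³⁺/Fe²⁺ is reduced (cathode) and F₂/F⁻ is oxidised (anode), so E°cell = (+0.77) − (+2.88) = -2.11 V.
Balancing electrons gives n = 2.
ΔG° = −nFE° = −(2)(96485)(-2.11) = 407,167 J = +407.2 kJ/mol.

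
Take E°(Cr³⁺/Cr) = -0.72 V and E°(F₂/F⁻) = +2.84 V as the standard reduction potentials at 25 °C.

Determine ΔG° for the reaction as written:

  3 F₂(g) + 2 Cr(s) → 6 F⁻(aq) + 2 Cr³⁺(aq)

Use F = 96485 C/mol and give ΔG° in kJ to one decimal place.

As written, F₂/F⁻ is reduced (cathode) and Cr³⁺/Cr is oxidised (anode), so E°cell = (+2.84) − (-0.72) = +3.56 V.
Balancing electrons gives n = 6.
ΔG° = −nFE° = −(6)(96485)(+3.56) = -2,060,920 J = -2060.9 kJ.

-2060.9 kJ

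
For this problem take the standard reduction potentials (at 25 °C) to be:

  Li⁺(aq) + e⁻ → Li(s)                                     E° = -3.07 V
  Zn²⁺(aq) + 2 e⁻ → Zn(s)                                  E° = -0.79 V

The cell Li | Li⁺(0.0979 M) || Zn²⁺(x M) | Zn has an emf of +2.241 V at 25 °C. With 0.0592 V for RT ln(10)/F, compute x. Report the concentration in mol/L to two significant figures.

Zn²⁺/Zn is the cathode, Li⁺/Li the anode: E°cell = +2.28 V, n = 2.
Overall reaction: Zn²⁺(aq) + 2 Li(s) → Zn(s) + 2 Li⁺(aq); Q = [Li⁺]^2/[Zn²⁺]^1.
From E = E° − (0.0592/n) log Q: log Q = (E° − E)·n/0.0592 = (+2.28 − (+2.241))·2/0.0592 = 1.3176.
So 1·log[Zn²⁺] = 2·log(0.0979) − log Q = -2.0184 − (1.3176) = -3.3360; [Zn²⁺] = 10^(-3.3360) ≈ 0.00046 M.

0.00046 M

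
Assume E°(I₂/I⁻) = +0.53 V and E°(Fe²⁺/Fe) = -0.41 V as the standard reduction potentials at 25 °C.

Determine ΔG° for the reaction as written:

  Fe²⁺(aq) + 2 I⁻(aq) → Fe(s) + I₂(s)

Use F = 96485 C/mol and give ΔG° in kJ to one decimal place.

+181.4 kJ

As written, Fe²⁺/Fe is reduced (cathode) and I₂/I⁻ is oxidised (anode), so E°cell = (-0.41) − (+0.53) = -0.94 V.
Balancing electrons gives n = 2.
ΔG° = −nFE° = −(2)(96485)(-0.94) = 181,392 J = +181.4 kJ.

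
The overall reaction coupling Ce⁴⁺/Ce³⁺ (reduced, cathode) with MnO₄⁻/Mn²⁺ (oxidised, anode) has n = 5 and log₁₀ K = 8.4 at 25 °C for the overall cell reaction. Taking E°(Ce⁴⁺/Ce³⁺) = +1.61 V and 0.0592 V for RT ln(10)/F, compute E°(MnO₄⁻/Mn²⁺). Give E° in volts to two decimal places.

E°cell = (0.0592/n)·log K = (0.0592/5)(8.4) = +0.099 V.
Since Ce⁴⁺/Ce³⁺ is the cathode and MnO₄⁻/Mn²⁺ the anode, E°cell = E°(Ce⁴⁺/Ce³⁺) − E°(MnO₄⁻/Mn²⁺).
So E°(MnO₄⁻/Mn²⁺) = E°(Ce⁴⁺/Ce³⁺) − E°cell = (+1.61) − (+0.099) = +1.51 V.

+1.51 V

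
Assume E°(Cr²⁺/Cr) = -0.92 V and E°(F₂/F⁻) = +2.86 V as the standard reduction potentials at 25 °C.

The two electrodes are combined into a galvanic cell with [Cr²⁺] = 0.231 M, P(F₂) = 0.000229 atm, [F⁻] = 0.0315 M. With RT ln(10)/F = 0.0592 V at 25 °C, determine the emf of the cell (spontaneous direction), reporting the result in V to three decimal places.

F₂/F⁻ is the cathode (higher E°), Cr²⁺/Cr the anode: E°cell = +2.86 − (-0.92) = +3.78 V, n = 2.
Overall: F₂(g) + Cr(s) → 2 F⁻(aq) + Cr²⁺(aq)
Q = [F⁻]^2·[Cr²⁺] / (P(F₂)); log Q = 0.000.
E = E° − (0.0592/n) log Q = +3.78 − (0.0592/2)(0.000) = +3.780 V.

+3.780 V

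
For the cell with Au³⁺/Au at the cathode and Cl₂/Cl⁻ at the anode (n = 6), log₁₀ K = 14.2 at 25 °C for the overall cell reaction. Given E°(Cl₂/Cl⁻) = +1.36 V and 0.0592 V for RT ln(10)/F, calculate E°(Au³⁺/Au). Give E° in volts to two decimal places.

E°cell = (0.0592/n)·log K = (0.0592/6)(14.2) = +0.140 V.
Since Au³⁺/Au is the cathode and Cl₂/Cl⁻ the anode, E°cell = E°(Au³⁺/Au) − E°(Cl₂/Cl⁻).
So E°(Au³⁺/Au) = E°cell + E°(Cl₂/Cl⁻) = +0.140 + (+1.36) = +1.50 V.

+1.50 V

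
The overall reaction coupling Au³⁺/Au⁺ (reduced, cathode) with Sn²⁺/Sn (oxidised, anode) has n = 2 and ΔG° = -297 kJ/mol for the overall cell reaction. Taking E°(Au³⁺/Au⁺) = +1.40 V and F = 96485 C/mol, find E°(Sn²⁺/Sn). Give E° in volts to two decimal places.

-0.14 V

E°cell = −ΔG°/(nF) = −(-297×10³)/((2)(96485)) = +1.539 V.
Since Au³⁺/Au⁺ is the cathode and Sn²⁺/Sn the anode, E°cell = E°(Au³⁺/Au⁺) − E°(Sn²⁺/Sn).
So E°(Sn²⁺/Sn) = E°(Au³⁺/Au⁺) − E°cell = (+1.40) − (+1.539) = -0.14 V.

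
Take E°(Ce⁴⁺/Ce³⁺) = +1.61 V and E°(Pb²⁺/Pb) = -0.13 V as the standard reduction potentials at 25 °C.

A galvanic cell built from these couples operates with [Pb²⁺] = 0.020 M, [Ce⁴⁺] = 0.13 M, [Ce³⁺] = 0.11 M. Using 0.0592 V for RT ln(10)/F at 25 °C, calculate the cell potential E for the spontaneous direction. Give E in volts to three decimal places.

Ce⁴⁺/Ce³⁺ is the cathode (higher E°), Pb²⁺/Pb the anode: E°cell = +1.61 − (-0.13) = +1.74 V, n = 2.
Overall: 2 Ce⁴⁺(aq) + Pb(s) → 2 Ce³⁺(aq) + Pb²⁺(aq)
Q = [Ce³⁺]^2·[Pb²⁺] / ([Ce⁴⁺]^2); log Q = -1.844.
E = E° − (0.0592/n) log Q = +1.74 − (0.0592/2)(-1.844) = +1.795 V.

+1.795 V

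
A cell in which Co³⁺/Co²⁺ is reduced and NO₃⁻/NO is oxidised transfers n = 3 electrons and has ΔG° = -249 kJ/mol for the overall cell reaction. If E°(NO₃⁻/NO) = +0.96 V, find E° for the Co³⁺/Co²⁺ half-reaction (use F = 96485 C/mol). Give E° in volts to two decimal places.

+1.82 V

E°cell = −ΔG°/(nF) = −(-249×10³)/((3)(96485)) = +0.860 V.
Since Co³⁺/Co²⁺ is the cathode and NO₃⁻/NO the anode, E°cell = E°(Co³⁺/Co²⁺) − E°(NO₃⁻/NO).
So E°(Co³⁺/Co²⁺) = E°cell + E°(NO₃⁻/NO) = +0.860 + (+0.96) = +1.82 V.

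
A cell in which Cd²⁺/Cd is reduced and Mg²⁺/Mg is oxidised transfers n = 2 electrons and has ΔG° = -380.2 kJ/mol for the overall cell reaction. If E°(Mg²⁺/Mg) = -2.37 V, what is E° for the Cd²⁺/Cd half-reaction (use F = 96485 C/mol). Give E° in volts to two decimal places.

-0.40 V

E°cell = −ΔG°/(nF) = −(-380.2×10³)/((2)(96485)) = +1.970 V.
Since Cd²⁺/Cd is the cathode and Mg²⁺/Mg the anode, E°cell = E°(Cd²⁺/Cd) − E°(Mg²⁺/Mg).
So E°(Cd²⁺/Cd) = E°cell + E°(Mg²⁺/Mg) = +1.970 + (-2.37) = -0.40 V.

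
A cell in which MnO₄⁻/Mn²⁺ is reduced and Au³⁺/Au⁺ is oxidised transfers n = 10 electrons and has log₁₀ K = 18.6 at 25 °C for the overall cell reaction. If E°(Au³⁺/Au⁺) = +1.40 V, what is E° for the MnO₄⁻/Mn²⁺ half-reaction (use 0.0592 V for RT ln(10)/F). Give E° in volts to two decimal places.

+1.51 V

E°cell = (0.0592/n)·log K = (0.0592/10)(18.6) = +0.110 V.
Since MnO₄⁻/Mn²⁺ is the cathode and Au³⁺/Au⁺ the anode, E°cell = E°(MnO₄⁻/Mn²⁺) − E°(Au³⁺/Au⁺).
So E°(MnO₄⁻/Mn²⁺) = E°cell + E°(Au³⁺/Au⁺) = +0.110 + (+1.40) = +1.51 V.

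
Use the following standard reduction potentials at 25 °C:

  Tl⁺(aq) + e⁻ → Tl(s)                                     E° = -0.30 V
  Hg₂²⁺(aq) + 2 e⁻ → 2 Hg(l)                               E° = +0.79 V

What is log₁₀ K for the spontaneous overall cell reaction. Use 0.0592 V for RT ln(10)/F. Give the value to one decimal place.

Cathode: Hg₂²⁺/Hg; anode: Tl⁺/Tl. E°cell = +1.09 V, n = 2.
log K = nE°cell / 0.0592 = (2)(+1.09) / 0.0592 = 36.8.

36.8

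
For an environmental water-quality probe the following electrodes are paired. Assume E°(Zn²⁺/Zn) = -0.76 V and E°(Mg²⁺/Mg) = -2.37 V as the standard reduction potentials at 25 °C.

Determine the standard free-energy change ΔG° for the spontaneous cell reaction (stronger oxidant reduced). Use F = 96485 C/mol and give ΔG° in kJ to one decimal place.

Zn²⁺/Zn (E° = -0.76 V) is the cathode; Mg²⁺/Mg (E° = -2.37 V) is the anode, so E°cell = +1.61 V.
Balancing electrons gives n = 2 (lcm of 2 and 2).
ΔG° = −nFE° = −(2)(96485)(+1.61) = -310,682 J = -310.7 kJ.

-310.7 kJ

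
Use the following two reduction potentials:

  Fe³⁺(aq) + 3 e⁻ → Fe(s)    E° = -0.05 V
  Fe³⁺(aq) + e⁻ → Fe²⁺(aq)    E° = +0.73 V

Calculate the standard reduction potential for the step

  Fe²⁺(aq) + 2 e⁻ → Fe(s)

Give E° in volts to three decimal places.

Sequential free energies add, so n₃E°₃ = n₁E°₁ + n₂E°₂.
With n₃ = 3, and the known step contributing 1×(+0.73) V, the unknown satisfies 2·E° = 3×(-0.05) − 1×(+0.73) = -0.880.
E° = -0.880 / 2 = -0.440 V.

-0.440 V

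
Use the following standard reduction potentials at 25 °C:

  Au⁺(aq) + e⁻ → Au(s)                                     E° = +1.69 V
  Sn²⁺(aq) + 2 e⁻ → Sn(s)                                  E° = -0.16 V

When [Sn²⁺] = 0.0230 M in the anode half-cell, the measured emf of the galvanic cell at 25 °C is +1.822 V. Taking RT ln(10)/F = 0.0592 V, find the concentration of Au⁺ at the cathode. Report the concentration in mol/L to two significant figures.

0.051 M

Au⁺/Au is the cathode, Sn²⁺/Sn the anode: E°cell = +1.85 V, n = 2.
Overall reaction: 2 Au⁺(aq) + Sn(s) → 2 Au(s) + Sn²⁺(aq); Q = [Sn²⁺]^1/[Au⁺]^2.
From E = E° − (0.0592/n) log Q: log Q = (E° − E)·n/0.0592 = (+1.85 − (+1.822))·2/0.0592 = 0.9459.
So 2·log[Au⁺] = 1·log(0.023) − log Q = -1.6383 − (0.9459) = -2.5842; log[Au⁺] = -2.5842 / 2 = -1.2921; [Au⁺] = 10^(-1.2921) ≈ 0.051 M.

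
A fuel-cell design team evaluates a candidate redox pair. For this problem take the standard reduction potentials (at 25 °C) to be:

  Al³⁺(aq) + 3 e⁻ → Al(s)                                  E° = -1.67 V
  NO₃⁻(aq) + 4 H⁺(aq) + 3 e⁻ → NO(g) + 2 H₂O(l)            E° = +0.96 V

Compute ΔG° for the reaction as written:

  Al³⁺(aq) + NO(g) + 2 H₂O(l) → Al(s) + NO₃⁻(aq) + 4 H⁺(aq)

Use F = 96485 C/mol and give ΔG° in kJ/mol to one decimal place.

+761.3 kJ/mol

As written, Al³⁺/Al is reduced (cathode) and NO₃⁻/NO is oxidised (anode), so E°cell = (-1.67) − (+0.96) = -2.63 V.
Balancing electrons gives n = 3.
ΔG° = −nFE° = −(3)(96485)(-2.63) = 761,267 J = +761.3 kJ/mol.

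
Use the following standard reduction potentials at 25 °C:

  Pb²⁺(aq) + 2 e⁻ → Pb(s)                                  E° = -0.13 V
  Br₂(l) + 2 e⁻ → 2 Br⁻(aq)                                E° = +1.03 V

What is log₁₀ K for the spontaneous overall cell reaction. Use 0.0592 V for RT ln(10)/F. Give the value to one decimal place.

39.2

Cathode: Br₂/Br⁻; anode: Pb²⁺/Pb. E°cell = +1.16 V, n = 2.
log K = nE°cell / 0.0592 = (2)(+1.16) / 0.0592 = 39.2.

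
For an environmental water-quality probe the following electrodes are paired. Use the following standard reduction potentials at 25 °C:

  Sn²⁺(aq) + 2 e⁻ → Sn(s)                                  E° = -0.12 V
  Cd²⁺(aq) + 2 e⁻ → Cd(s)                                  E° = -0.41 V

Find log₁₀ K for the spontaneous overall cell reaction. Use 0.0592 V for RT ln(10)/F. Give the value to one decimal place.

Cathode: Sn²⁺/Sn; anode: Cd²⁺/Cd. E°cell = +0.29 V, n = 2.
log K = nE°cell / 0.0592 = (2)(+0.29) / 0.0592 = 9.8.

9.8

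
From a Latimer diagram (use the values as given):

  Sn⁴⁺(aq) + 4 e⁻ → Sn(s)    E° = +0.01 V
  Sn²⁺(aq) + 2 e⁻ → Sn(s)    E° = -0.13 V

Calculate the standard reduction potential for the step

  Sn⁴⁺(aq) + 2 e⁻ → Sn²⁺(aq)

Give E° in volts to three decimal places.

Sequential free energies add, so n₃E°₃ = n₁E°₁ + n₂E°₂.
With n₃ = 4, and the known step contributing 2×(-0.13) V, the unknown satisfies 2·E° = 4×(+0.01) − 2×(-0.13) = +0.300.
E° = +0.300 / 2 = +0.150 V.

+0.150 V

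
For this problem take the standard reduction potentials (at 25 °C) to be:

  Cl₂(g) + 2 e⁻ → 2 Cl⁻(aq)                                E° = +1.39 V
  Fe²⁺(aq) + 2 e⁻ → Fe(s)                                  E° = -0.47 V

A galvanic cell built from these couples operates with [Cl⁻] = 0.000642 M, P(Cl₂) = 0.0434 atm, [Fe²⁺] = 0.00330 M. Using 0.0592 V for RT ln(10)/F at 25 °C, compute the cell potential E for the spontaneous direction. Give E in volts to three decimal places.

Cl₂/Cl⁻ is the cathode (higher E°), Fe²⁺/Fe the anode: E°cell = +1.39 − (-0.47) = +1.86 V, n = 2.
Overall: Cl₂(g) + Fe(s) → 2 Cl⁻(aq) + Fe²⁺(aq)
Q = [Cl⁻]^2·[Fe²⁺] / (P(Cl₂)); log Q = -7.504.
E = E° − (0.0592/n) log Q = +1.86 − (0.0592/2)(-7.504) = +2.082 V.

+2.082 V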